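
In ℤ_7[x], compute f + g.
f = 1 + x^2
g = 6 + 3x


Add coefficients mod 7:
x^0: 1 + 6 = 0 (mod 7)
x^1: 0 + 3 = 3 (mod 7)
x^2: 1 + 0 = 1 (mod 7)
Result: 3x + x^2

f + g = 3x + x^2


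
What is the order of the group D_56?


|D_n| = 2n (n rotations and n reflections)
|D_56| = 2×56 = 112

|D_56| = 112


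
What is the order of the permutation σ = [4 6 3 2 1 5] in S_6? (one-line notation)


Cycle decomposition: (1 4 2 6 5)
Cycle lengths: 5
Order = lcm(5) = 5

ord(σ) = 5


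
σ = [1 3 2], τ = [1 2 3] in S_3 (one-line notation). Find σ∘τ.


σ∘τ: apply τ first, then σ
1 →τ 1 →σ 1
2 →τ 2 →σ 3
3 →τ 3 →σ 2

σ∘τ = [1 3 2]


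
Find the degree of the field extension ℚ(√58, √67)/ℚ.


[ℚ(√58,√67):ℚ] = [ℚ(√58,√67):ℚ(√58)]·[ℚ(√58):ℚ] = 2·2 = 4

[ℚ(√58, √67)/ℚ] = 4


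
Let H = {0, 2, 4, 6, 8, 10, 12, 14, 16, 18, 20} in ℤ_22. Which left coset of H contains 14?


14 + H = {14 + h (mod 22) : h ∈ H}
14+0=14, 14+2=16, 14+4=18, 14+6=20, 14+8=0, 14+10=2, 14+12=4, 14+14=6, 14+16=8, 14+18=10, 14+20=12
14 + H = {0, 2, 4, 6, 8, 10, 12, 14, 16, 18, 20} = 0 + H

14 + H = {0, 2, 4, 6, 8, 10, 12, 14, 16, 18, 20}


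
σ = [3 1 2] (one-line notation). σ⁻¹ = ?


To find σ⁻¹, swap domain and range:
σ(1) = 3 → σ⁻¹(3) = 1
σ(2) = 1 → σ⁻¹(1) = 2
σ(3) = 2 → σ⁻¹(2) = 3

σ⁻¹ = [2 3 1]


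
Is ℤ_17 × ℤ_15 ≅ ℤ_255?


Comparing ℤ_17 × ℤ_15 and ℤ_255:
gcd(17,15) = 1, so ℤ_17 × ℤ_15 ≅ ℤ_255 (CRT)

Yes, ℤ_17 × ℤ_15 ≅ ℤ_255


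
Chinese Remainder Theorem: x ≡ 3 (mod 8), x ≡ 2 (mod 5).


m₁ = 8, m₂ = 5, gcd = 1, so CRT applies. M = m₁·m₂ = 40
Let M₁ = M/m₁ = 5, M₂ = M/m₂ = 8
Find y₁ ≡ M₁⁻¹ (mod m₁): 5⁻¹ ≡ 5 (mod 8)
Find y₂ ≡ M₂⁻¹ (mod m₂): 8⁻¹ ≡ 2 (mod 5)
x = a₁·M₁·y₁ + a₂·M₂·y₂ = 3·5·5 + 2·8·2 = 107
Reduce mod 40: x ≡ 27
Check: 27 mod 8 = 3 ✓, 27 mod 5 = 2 ✓

x ≡ 27 (mod 40)


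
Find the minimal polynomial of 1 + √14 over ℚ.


Let α = 1 + √14. Then α - 1 = √14, so (α - 1)² = 14, giving α² - 2α - 13 = 0. Degree 2 and α ∉ ℚ, so this is the minimal polynomial.

Minimal polynomial: x² - 2x - 13


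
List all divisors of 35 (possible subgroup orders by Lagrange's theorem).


Lagrange's theorem: |H| divides |G|
|G| = 35
Divisors of 35: 1, 5, 7, 35

Possible subgroup orders: {1, 5, 7, 35}


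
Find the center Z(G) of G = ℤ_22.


Z(G) = {g ∈ G | gx = xg for all x ∈ G}
ℤ_22 is abelian, so Z(G) = G

Z(ℤ_22) = ℤ_22


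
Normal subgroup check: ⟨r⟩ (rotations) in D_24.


H = ⟨r⟩ (rotations) in D_24
The rotation subgroup ⟨r⟩ has index 2 in D_24, so it is normal

Yes, normal subgroup


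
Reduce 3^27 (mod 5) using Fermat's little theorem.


Fermat's little theorem: if p is prime and gcd(a,p)=1, then a^(p-1) ≡ 1 (mod p)
p = 5 is prime, gcd(3,5) = 1
Reduce exponent: 27 mod 4 = 3
So 3^27 ≡ 3^3 (mod 5)
3^3 mod 5 = 2

3^27 ≡ 2 (mod 5)


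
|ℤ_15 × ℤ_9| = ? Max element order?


|ℤ_15 × ℤ_9| = 15 × 9 = 135
Max element order = lcm(15,9) = 45
Cyclic? No (gcd=3)

|ℤ_15×ℤ_9| = 135, max element order = 45


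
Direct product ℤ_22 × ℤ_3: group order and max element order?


|ℤ_22 × ℤ_3| = 22 × 3 = 66
Max element order = lcm(22,3) = 66
Cyclic? Yes (gcd=1)

|ℤ_22×ℤ_3| = 66, max element order = 66


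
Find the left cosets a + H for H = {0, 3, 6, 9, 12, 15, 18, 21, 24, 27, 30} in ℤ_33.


H = {0, 3, 6, 9, 12, 15, 18, 21, 24, 27, 30}, |H| = 11
Number of cosets = |G|/|H| = 33/11 = 3
0 + H = {0, 3, 6, 9, 12, 15, 18, 21, 24, 27, 30}
1 + H = {1, 4, 7, 10, 13, 16, 19, 22, 25, 28, 31}
2 + H = {2, 5, 8, 11, 14, 17, 20, 23, 26, 29, 32}

Cosets: 0+H={0,3,6,9,12,15,18,21,24,27,30}; 1+H={1,4,7,10,13,16,19,22,25,28,31}; 2+H={2,5,8,11,14,17,20,23,26,29,32}


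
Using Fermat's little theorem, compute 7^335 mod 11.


Fermat's little theorem: if p is prime and gcd(a,p)=1, then a^(p-1) ≡ 1 (mod p)
p = 11 is prime, gcd(7,11) = 1
Reduce exponent: 335 mod 10 = 5
So 7^335 ≡ 7^5 (mod 11)
7^5 mod 11 = 10

7^335 ≡ 10 (mod 11)


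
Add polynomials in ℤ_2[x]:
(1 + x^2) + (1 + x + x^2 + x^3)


Add coefficients mod 2:
x^0: 1 + 1 = 0 (mod 2)
x^1: 0 + 1 = 1 (mod 2)
x^2: 1 + 1 = 0 (mod 2)
x^3: 0 + 1 = 1 (mod 2)
Result: x + x^3

f + g = x + x^3


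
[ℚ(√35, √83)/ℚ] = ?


[ℚ(√35,√83):ℚ] = [ℚ(√35,√83):ℚ(√35)]·[ℚ(√35):ℚ] = 2·2 = 4

[ℚ(√35, √83)/ℚ] = 4


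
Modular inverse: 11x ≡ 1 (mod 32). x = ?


Use the extended Euclidean algorithm to write 1 = 11·s + 32·t; then s mod 32 is the inverse.
Euclidean algorithm:
  11 = 0·32 + 11
  32 = 2·11 + 10
  11 = 1·10 + 1
  10 = 10·1 + 0
gcd(11,32) = 1
Back-substitution gives: 11·(3) + 32·(-1) = 1
So 11⁻¹ ≡ 3 ≡ 3 (mod 32)
Check: 11 × 3 = 33 ≡ 1 (mod 32) ✓

11⁻¹ ≡ 3 (mod 32)


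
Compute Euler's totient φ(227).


Factor n: 227 = 227
φ(n) = n · ∏(1 - 1/p) over distinct primes p | n
φ(227) = 227 · (1 - 1/227) = 226

φ(227) = 226


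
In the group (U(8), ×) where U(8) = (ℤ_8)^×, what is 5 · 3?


Operation: multiplication mod 8
5 · 3 = (a × b) mod 8 with a = 5, b = 3

5 · 3 = 7


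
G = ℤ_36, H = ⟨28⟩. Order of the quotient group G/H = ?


|⟨28⟩| = n / gcd(28, 36) = 36 / 4 = 9
H is normal (ℤ_36 is abelian).
|G/H| = |G| / |H| = 36 / 9 = 4

|G/H| = 4


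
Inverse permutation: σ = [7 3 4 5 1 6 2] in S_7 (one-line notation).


To find σ⁻¹, swap domain and range:
σ(1) = 7 → σ⁻¹(7) = 1
σ(2) = 3 → σ⁻¹(3) = 2
σ(3) = 4 → σ⁻¹(4) = 3
σ(4) = 5 → σ⁻¹(5) = 4
σ(5) = 1 → σ⁻¹(1) = 5
σ(6) = 6 → σ⁻¹(6) = 6
σ(7) = 2 → σ⁻¹(2) = 7

σ⁻¹ = [5 7 2 3 4 6 1]


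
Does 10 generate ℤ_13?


g generates ℤ_n iff gcd(g, n) = 1
gcd(10, 13) = 1
Since gcd = 1, 10 is a generator.

Yes, 10 generates ℤ_13


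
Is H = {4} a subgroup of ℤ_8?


Subgroup test for H = {4} in (ℤ_8, +):
(1) 0 ∈ H? No
(2) Closure: for all a,b ∈ H, (a+b) mod 8 ∈ H? No  [counterexample: 4 + 4 = 0 ∉ H]
(3) Inverses: for all a ∈ H, -a mod 8 ∈ H? Yes

No, H is not a subgroup of ℤ_8


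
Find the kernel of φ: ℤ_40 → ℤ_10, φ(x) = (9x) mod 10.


Kernel = preimage of identity
ker(φ) = {x ∈ ℤ_40 : 9x ≡ 0 (mod 10)}. Since 10 | 40, φ is well-defined. The kernel is the cyclic subgroup ⟨10⟩ of ℤ_40 (order 4), i.e. {0, 10, 20, 30}

ker(φ) = {0, 10, 20, 30}


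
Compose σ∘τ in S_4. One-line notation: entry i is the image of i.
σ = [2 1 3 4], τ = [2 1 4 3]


σ∘τ: apply τ first, then σ
1 →τ 2 →σ 1
2 →τ 1 →σ 2
3 →τ 4 →σ 4
4 →τ 3 →σ 3

σ∘τ = [1 2 4 3]


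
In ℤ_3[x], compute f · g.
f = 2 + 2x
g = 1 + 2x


Expand and collect like terms; reduce coefficients mod 3:
x^0: 2·1 = 2 ≡ 2 (mod 3)
x^1: 2·2 + 2·1 = 6 ≡ 0 (mod 3)
x^2: 2·2 = 4 ≡ 1 (mod 3)
Result: 2 + x^2

f · g = 2 + x^2


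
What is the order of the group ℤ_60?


ℤ_n has n elements.

|ℤ_60| = 60


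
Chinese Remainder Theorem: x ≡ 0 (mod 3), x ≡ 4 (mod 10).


m₁ = 3, m₂ = 10, gcd = 1, so CRT applies. M = m₁·m₂ = 30
Let M₁ = M/m₁ = 10, M₂ = M/m₂ = 3
Find y₁ ≡ M₁⁻¹ (mod m₁): 10⁻¹ ≡ 1 (mod 3)
Find y₂ ≡ M₂⁻¹ (mod m₂): 3⁻¹ ≡ 7 (mod 10)
x = a₁·M₁·y₁ + a₂·M₂·y₂ = 0·10·1 + 4·3·7 = 84
Reduce mod 30: x ≡ 24
Check: 24 mod 3 = 0 ✓, 24 mod 10 = 4 ✓

x ≡ 24 (mod 30)


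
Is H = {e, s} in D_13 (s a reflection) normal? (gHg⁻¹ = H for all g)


H = {e, s} in D_13 (s a reflection)
r·s·r⁻¹ = sr⁻² ≠ s for n ≥ 3, so {e, s} is not closed under conjugation

No, not a normal subgroup


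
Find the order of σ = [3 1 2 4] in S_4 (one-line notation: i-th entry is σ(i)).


Cycle decomposition: (1 3 2)
Cycle lengths: 3
Order = lcm(3) = 3

ord(σ) = 3


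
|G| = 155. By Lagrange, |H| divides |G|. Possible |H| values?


Lagrange's theorem: |H| divides |G|
|G| = 155
Divisors of 155: 1, 5, 31, 155

Possible subgroup orders: {1, 5, 31, 155}


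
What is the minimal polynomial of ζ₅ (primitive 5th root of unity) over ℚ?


ζ₅ is a root of Φ₅(x) = x⁴ + x³ + x² + x + 1, irreducible over ℚ

Minimal polynomial: x⁴ + x³ + x² + x + 1


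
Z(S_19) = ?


Z(G) = {g ∈ G | gx = xg for all x ∈ G}
S_n is non-abelian for n ≥ 3; Z(S_19) is trivial

Z(S_19) = {e}


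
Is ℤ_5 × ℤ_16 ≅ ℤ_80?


Comparing ℤ_5 × ℤ_16 and ℤ_80:
gcd(5,16) = 1, so ℤ_5 × ℤ_16 ≅ ℤ_80 (CRT)

Yes, ℤ_5 × ℤ_16 ≅ ℤ_80


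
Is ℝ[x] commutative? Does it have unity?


Polynomial ring over ℝ (an integral domain) is a commutative integral domain with unity 1
Commutative: Yes
Integral domain: Yes
Has unity: Yes

ℝ[x]: Commutative=Yes, Unity=Yes


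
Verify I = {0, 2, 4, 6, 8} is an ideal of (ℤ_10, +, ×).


Check ideal conditions for I = {0, 2, 4, 6, 8} in ℤ_10:
(1) I is an additive subgroup? Yes
(2) For r ∈ ℤ_10 and a ∈ I: r·a ∈ I? Yes

Yes, I is an ideal of ℤ_10


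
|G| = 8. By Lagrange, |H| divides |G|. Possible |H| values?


Lagrange's theorem: |H| divides |G|
|G| = 8
Divisors of 8: 1, 2, 4, 8

Possible subgroup orders: {1, 2, 4, 8}


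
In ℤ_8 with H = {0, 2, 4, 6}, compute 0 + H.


0 + H = {0 + h (mod 8) : h ∈ H}
0+0=0, 0+2=2, 0+4=4, 0+6=6

0 + H = {0, 2, 4, 6}


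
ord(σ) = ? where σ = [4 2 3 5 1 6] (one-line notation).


Cycle decomposition: (1 4 5)
Cycle lengths: 3
Order = lcm(3) = 3

ord(σ) = 3


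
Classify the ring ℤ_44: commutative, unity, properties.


ℤ_44 is a commutative ring with unity 1; 44 = 2×22 is composite, so 2·22 ≡ 0 gives zero divisors (not an integral domain)
Commutative: Yes
Integral domain: No
Has unity: Yes

ℤ_44: Commutative=Yes, Unity=Yes


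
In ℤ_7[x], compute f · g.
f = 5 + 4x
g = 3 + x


Expand and collect like terms; reduce coefficients mod 7:
x^0: 5·3 = 15 ≡ 1 (mod 7)
x^1: 5·1 + 4·3 = 17 ≡ 3 (mod 7)
x^2: 4·1 = 4 ≡ 4 (mod 7)
Result: 1 + 3x + 4x^2

f · g = 1 + 3x + 4x^2


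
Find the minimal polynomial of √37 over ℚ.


√37 satisfies x² - 37 = 0, irreducible over ℚ since 37 is squarefree

Minimal polynomial: x² - 37


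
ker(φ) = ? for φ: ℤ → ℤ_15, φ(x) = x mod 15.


Kernel = preimage of identity
ker(φ) = {x ∈ ℤ : x ≡ 0 (mod 15)} = 15ℤ = {0, ±15, ±30, ...}

ker(φ) = 15ℤ


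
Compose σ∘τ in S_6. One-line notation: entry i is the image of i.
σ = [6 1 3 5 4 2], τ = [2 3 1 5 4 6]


σ∘τ: apply τ first, then σ
1 →τ 2 →σ 1
2 →τ 3 →σ 3
3 →τ 1 →σ 6
4 →τ 5 →σ 4
5 →τ 4 →σ 5
6 →τ 6 →σ 2

σ∘τ = [1 3 6 4 5 2]


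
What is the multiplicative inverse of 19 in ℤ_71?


Use the extended Euclidean algorithm to write 1 = 19·s + 71·t; then s mod 71 is the inverse.
Euclidean algorithm:
  19 = 0·71 + 19
  71 = 3·19 + 14
  19 = 1·14 + 5
  14 = 2·5 + 4
  5 = 1·4 + 1
  4 = 4·1 + 0
gcd(19,71) = 1
Back-substitution gives: 19·(15) + 71·(-4) = 1
So 19⁻¹ ≡ 15 ≡ 15 (mod 71)
Check: 19 × 15 = 285 ≡ 1 (mod 71) ✓

19⁻¹ ≡ 15 (mod 71)


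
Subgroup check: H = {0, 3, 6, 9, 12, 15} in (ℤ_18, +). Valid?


Subgroup test for H = {0, 3, 6, 9, 12, 15} in (ℤ_18, +):
(1) 0 ∈ H? Yes
(2) Closure: for all a,b ∈ H, (a+b) mod 18 ∈ H? Yes
(3) Inverses: for all a ∈ H, -a mod 18 ∈ H? Yes

Yes, H is a subgroup of ℤ_18


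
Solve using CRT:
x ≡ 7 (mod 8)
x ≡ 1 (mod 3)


m₁ = 8, m₂ = 3, gcd = 1, so CRT applies. M = m₁·m₂ = 24
Let M₁ = M/m₁ = 3, M₂ = M/m₂ = 8
Find y₁ ≡ M₁⁻¹ (mod m₁): 3⁻¹ ≡ 3 (mod 8)
Find y₂ ≡ M₂⁻¹ (mod m₂): 8⁻¹ ≡ 2 (mod 3)
x = a₁·M₁·y₁ + a₂·M₂·y₂ = 7·3·3 + 1·8·2 = 79
Reduce mod 24: x ≡ 7
Check: 7 mod 8 = 7 ✓, 7 mod 3 = 1 ✓

x ≡ 7 (mod 24)


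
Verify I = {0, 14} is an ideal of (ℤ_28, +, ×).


Check ideal conditions for I = {0, 14} in ℤ_28:
(1) I is an additive subgroup? Yes
(2) For r ∈ ℤ_28 and a ∈ I: r·a ∈ I? Yes

Yes, I is an ideal of ℤ_28


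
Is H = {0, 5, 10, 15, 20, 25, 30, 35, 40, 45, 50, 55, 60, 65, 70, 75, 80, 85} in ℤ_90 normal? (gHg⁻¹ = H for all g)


H = {0, 5, 10, 15, 20, 25, 30, 35, 40, 45, 50, 55, 60, 65, 70, 75, 80, 85} in ℤ_90
ℤ_90 is abelian; every subgroup of an abelian group is normal

Yes, normal subgroup


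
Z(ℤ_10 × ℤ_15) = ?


Z(G) = {g ∈ G | gx = xg for all x ∈ G}
Direct product of abelian groups is abelian, so Z(G) = G

Z(ℤ_10 × ℤ_15) = ℤ_10 × ℤ_15


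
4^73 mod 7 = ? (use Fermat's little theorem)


Fermat's little theorem: if p is prime and gcd(a,p)=1, then a^(p-1) ≡ 1 (mod p)
p = 7 is prime, gcd(4,7) = 1
Reduce exponent: 73 mod 6 = 1
So 4^73 ≡ 4^1 (mod 7)
4^1 mod 7 = 4

4^73 ≡ 4 (mod 7)


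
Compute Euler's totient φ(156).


Factor n: 156 = 2^2 × 3 × 13
φ(n) = n · ∏(1 - 1/p) over distinct primes p | n
φ(156) = 156 · (1 - 1/2) · (1 - 1/3) · (1 - 1/13) = 48

φ(156) = 48


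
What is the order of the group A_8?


|A_n| = n!/2 (even permutations)
|A_8| = 8!/2 = 40320/2 = 20160

|A_8| = 20160


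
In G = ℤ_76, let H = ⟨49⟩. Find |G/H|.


|⟨49⟩| = n / gcd(49, 76) = 76 / 1 = 76
H is normal (ℤ_76 is abelian).
|G/H| = |G| / |H| = 76 / 76 = 1

|G/H| = 1


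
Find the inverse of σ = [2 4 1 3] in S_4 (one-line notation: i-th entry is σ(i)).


To find σ⁻¹, swap domain and range:
σ(1) = 2 → σ⁻¹(2) = 1
σ(2) = 4 → σ⁻¹(4) = 2
σ(3) = 1 → σ⁻¹(1) = 3
σ(4) = 3 → σ⁻¹(3) = 4

σ⁻¹ = [3 1 4 2]


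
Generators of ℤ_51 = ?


g generates ℤ_n iff gcd(g,n) = 1
Prime factors of 51: 3, 17
Generators are g ∈ {1,...,50} not divisible by any of these primes.
Generators: {1, 2, 4, 5, 7, 8, 10, 11, 13, 14, 16, 19, 20, 22, 23, 25, 26, 28, 29, 31, 32, 35, 37, 38, 40, 41, 43, 44, 46, 47, 49, 50}
Number of generators = φ(51) = 32

Generators of ℤ_51 = {1, 2, 4, 5, 7, 8, 10, 11, 13, 14, 16, 19, 20, 22, 23, 25, 26, 28, 29, 31, 32, 35, 37, 38, 40, 41, 43, 44, 46, 47, 49, 50}


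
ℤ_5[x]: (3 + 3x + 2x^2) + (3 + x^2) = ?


Add coefficients mod 5:
x^0: 3 + 3 = 1 (mod 5)
x^1: 3 + 0 = 3 (mod 5)
x^2: 2 + 1 = 3 (mod 5)
Result: 1 + 3x + 3x^2

f + g = 1 + 3x + 3x^2


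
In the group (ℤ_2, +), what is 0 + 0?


Operation: addition mod 2
0 + 0 = (a + b) mod 2 with a = 0, b = 0

0 + 0 = 0


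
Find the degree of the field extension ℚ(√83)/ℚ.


√83 has minimal polynomial x² - 83 (irreducible over ℚ since 83 is squarefree)

[ℚ(√83)/ℚ] = 2


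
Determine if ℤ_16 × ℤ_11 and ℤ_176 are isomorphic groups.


Comparing ℤ_16 × ℤ_11 and ℤ_176:
gcd(16,11) = 1, so ℤ_16 × ℤ_11 ≅ ℤ_176 (CRT)

Yes, ℤ_16 × ℤ_11 ≅ ℤ_176


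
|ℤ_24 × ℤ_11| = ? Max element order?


|ℤ_24 × ℤ_11| = 24 × 11 = 264
Max element order = lcm(24,11) = 264
Cyclic? Yes (gcd=1)

|ℤ_24×ℤ_11| = 264, max element order = 264


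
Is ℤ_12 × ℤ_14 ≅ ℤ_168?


Comparing ℤ_12 × ℤ_14 and ℤ_168:
gcd(12,14) = 2 ≠ 1. Max element order in ℤ_12×ℤ_14 is lcm(12,14) = 84 < 168, so it has no element of order 168

No, ℤ_12 × ℤ_14 ≇ ℤ_168


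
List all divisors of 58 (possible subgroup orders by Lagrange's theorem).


Lagrange's theorem: |H| divides |G|
|G| = 58
Divisors of 58: 1, 2, 29, 58

Possible subgroup orders: {1, 2, 29, 58}


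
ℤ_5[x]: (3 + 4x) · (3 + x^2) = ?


Expand and collect like terms; reduce coefficients mod 5:
x^0: 3·3 = 9 ≡ 4 (mod 5)
x^1: 3·0 + 4·3 = 12 ≡ 2 (mod 5)
x^2: 3·1 + 4·0 = 3 ≡ 3 (mod 5)
x^3: 4·1 = 4 ≡ 4 (mod 5)
Result: 4 + 2x + 3x^2 + 4x^3

f · g = 4 + 2x + 3x^2 + 4x^3


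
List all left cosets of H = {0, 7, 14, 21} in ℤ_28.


H = {0, 7, 14, 21}, |H| = 4
Number of cosets = |G|/|H| = 28/4 = 7
0 + H = {0, 7, 14, 21}
1 + H = {1, 8, 15, 22}
2 + H = {2, 9, 16, 23}
3 + H = {3, 10, 17, 24}
4 + H = {4, 11, 18, 25}
5 + H = {5, 12, 19, 26}
6 + H = {6, 13, 20, 27}

Cosets: 0+H={0,7,14,21}; 1+H={1,8,15,22}; 2+H={2,9,16,23}; 3+H={3,10,17,24}; 4+H={4,11,18,25}; 5+H={5,12,19,26}; 6+H={6,13,20,27}


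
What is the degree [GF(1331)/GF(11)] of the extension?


GF(1331) = GF(11^3), so the extension degree is 3

[GF(1331)/GF(11)] = 3


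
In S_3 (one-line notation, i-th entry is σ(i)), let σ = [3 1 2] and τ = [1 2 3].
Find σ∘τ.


σ∘τ: apply τ first, then σ
1 →τ 1 →σ 3
2 →τ 2 →σ 1
3 →τ 3 →σ 2

σ∘τ = [3 1 2]


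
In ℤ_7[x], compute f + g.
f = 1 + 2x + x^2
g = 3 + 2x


Add coefficients mod 7:
x^0: 1 + 3 = 4 (mod 7)
x^1: 2 + 2 = 4 (mod 7)
x^2: 1 + 0 = 1 (mod 7)
Result: 4 + 4x + x^2

f + g = 4 + 4x + x^2


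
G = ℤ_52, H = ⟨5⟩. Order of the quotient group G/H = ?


|⟨5⟩| = n / gcd(5, 52) = 52 / 1 = 52
H is normal (ℤ_52 is abelian).
|G/H| = |G| / |H| = 52 / 52 = 1

|G/H| = 1


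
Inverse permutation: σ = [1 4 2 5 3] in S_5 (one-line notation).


To find σ⁻¹, swap domain and range:
σ(1) = 1 → σ⁻¹(1) = 1
σ(2) = 4 → σ⁻¹(4) = 2
σ(3) = 2 → σ⁻¹(2) = 3
σ(4) = 5 → σ⁻¹(5) = 4
σ(5) = 3 → σ⁻¹(3) = 5

σ⁻¹ = [1 3 5 2 4]


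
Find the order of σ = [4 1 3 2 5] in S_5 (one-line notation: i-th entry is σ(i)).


Cycle decomposition: (1 4 2)
Cycle lengths: 3
Order = lcm(3) = 3

ord(σ) = 3


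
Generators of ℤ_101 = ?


g generates ℤ_n iff gcd(g,n) = 1
Prime factors of 101: 101
Generators are g ∈ {1,...,100} not divisible by any of these primes.
Generators: {1, 2, 3, 4, 5, 6, 7, 8, 9, 10, 11, 12, 13, 14, 15, 16, 17, 18, 19, 20, 21, 22, 23, 24, 25, 26, 27, 28, 29, 30, 31, 32, 33, 34, 35, 36, 37, 38, 39, 40, 41, 42, 43, 44, 45, 46, 47, 48, 49, 50, 51, 52, 53, 54, 55, 56, 57, 58, 59, 60, 61, 62, 63, 64, 65, 66, 67, 68, 69, 70, 71, 72, 73, 74, 75, 76, 77, 78, 79, 80, 81, 82, 83, 84, 85, 86, 87, 88, 89, 90, 91, 92, 93, 94, 95, 96, 97, 98, 99, 100}
Number of generators = φ(101) = 100

Generators of ℤ_101 = {1, 2, 3, 4, 5, 6, 7, 8, 9, 10, 11, 12, 13, 14, 15, 16, 17, 18, 19, 20, 21, 22, 23, 24, 25, 26, 27, 28, 29, 30, 31, 32, 33, 34, 35, 36, 37, 38, 39, 40, 41, 42, 43, 44, 45, 46, 47, 48, 49, 50, 51, 52, 53, 54, 55, 56, 57, 58, 59, 60, 61, 62, 63, 64, 65, 66, 67, 68, 69, 70, 71, 72, 73, 74, 75, 76, 77, 78, 79, 80, 81, 82, 83, 84, 85, 86, 87, 88, 89, 90, 91, 92, 93, 94, 95, 96, 97, 98, 99, 100}


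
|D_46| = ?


|D_n| = 2n (n rotations and n reflections)
|D_46| = 2×46 = 92

|D_46| = 92


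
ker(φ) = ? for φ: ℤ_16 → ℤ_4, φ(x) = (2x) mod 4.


Kernel = preimage of identity
ker(φ) = {x ∈ ℤ_16 : 2x ≡ 0 (mod 4)}. Since 4 | 16, φ is well-defined. The kernel is the cyclic subgroup ⟨2⟩ of ℤ_16 (order 8), i.e. {0, 2, 4, 6, 8, 10, 12, 14}

ker(φ) = {0, 2, 4, 6, 8, 10, 12, 14}


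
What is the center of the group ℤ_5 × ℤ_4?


Z(G) = {g ∈ G | gx = xg for all x ∈ G}
Direct product of abelian groups is abelian, so Z(G) = G

Z(ℤ_5 × ℤ_4) = ℤ_5 × ℤ_4


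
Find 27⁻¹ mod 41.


Use the extended Euclidean algorithm to write 1 = 27·s + 41·t; then s mod 41 is the inverse.
Euclidean algorithm:
  27 = 0·41 + 27
  41 = 1·27 + 14
  27 = 1·14 + 13
  14 = 1·13 + 1
  13 = 13·1 + 0
gcd(27,41) = 1
Back-substitution gives: 27·(-3) + 41·(2) = 1
So 27⁻¹ ≡ -3 ≡ 38 (mod 41)
Check: 27 × 38 = 1026 ≡ 1 (mod 41) ✓

27⁻¹ ≡ 38 (mod 41)


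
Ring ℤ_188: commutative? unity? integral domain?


ℤ_188 is a commutative ring with unity 1; 188 = 2×94 is composite, so 2·94 ≡ 0 gives zero divisors (not an integral domain)
Commutative: Yes
Integral domain: No
Has unity: Yes

ℤ_188: Commutative=Yes, Unity=Yes


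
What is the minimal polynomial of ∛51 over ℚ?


∛51 satisfies x³ - 51 = 0, irreducible over ℚ (no rational root; 51 is not a perfect cube)

Minimal polynomial: x³ - 51


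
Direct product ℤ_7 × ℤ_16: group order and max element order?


|ℤ_7 × ℤ_16| = 7 × 16 = 112
Max element order = lcm(7,16) = 112
Cyclic? Yes (gcd=1)

|ℤ_7×ℤ_16| = 112, max element order = 112


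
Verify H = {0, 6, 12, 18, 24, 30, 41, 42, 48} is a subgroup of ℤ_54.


Subgroup test for H = {0, 6, 12, 18, 24, 30, 41, 42, 48} in (ℤ_54, +):
(1) 0 ∈ H? Yes
(2) Closure: for all a,b ∈ H, (a+b) mod 54 ∈ H? No  [counterexample: 6 + 30 = 36 ∉ H]
(3) Inverses: for all a ∈ H, -a mod 54 ∈ H? No

No, H is not a subgroup of ℤ_54


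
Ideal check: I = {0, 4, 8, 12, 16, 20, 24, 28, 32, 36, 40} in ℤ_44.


Check ideal conditions for I = {0, 4, 8, 12, 16, 20, 24, 28, 32, 36, 40} in ℤ_44:
(1) I is an additive subgroup? Yes
(2) For r ∈ ℤ_44 and a ∈ I: r·a ∈ I? Yes

Yes, I is an ideal of ℤ_44


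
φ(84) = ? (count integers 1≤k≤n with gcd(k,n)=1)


Factor n: 84 = 2^2 × 3 × 7
φ(n) = n · ∏(1 - 1/p) over distinct primes p | n
φ(84) = 84 · (1 - 1/2) · (1 - 1/3) · (1 - 1/7) = 24

φ(84) = 24


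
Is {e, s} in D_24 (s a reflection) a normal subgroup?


H = {e, s} in D_24 (s a reflection)
r·s·r⁻¹ = sr⁻² ≠ s for n ≥ 3, so {e, s} is not closed under conjugation

No, not a normal subgroup


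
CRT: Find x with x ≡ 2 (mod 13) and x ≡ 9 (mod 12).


m₁ = 13, m₂ = 12, gcd = 1, so CRT applies. M = m₁·m₂ = 156
Let M₁ = M/m₁ = 12, M₂ = M/m₂ = 13
Find y₁ ≡ M₁⁻¹ (mod m₁): 12⁻¹ ≡ 12 (mod 13)
Find y₂ ≡ M₂⁻¹ (mod m₂): 13⁻¹ ≡ 1 (mod 12)
x = a₁·M₁·y₁ + a₂·M₂·y₂ = 2·12·12 + 9·13·1 = 405
Reduce mod 156: x ≡ 93
Check: 93 mod 13 = 2 ✓, 93 mod 12 = 9 ✓

x ≡ 93 (mod 156)


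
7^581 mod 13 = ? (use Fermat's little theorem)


Fermat's little theorem: if p is prime and gcd(a,p)=1, then a^(p-1) ≡ 1 (mod p)
p = 13 is prime, gcd(7,13) = 1
Reduce exponent: 581 mod 12 = 5
So 7^581 ≡ 7^5 (mod 13)
7^5 mod 13 = 11

7^581 ≡ 11 (mod 13)


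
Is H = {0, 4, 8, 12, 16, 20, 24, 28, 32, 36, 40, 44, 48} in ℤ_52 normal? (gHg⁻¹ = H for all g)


H = {0, 4, 8, 12, 16, 20, 24, 28, 32, 36, 40, 44, 48} in ℤ_52
ℤ_52 is abelian; every subgroup of an abelian group is normal

Yes, normal subgroup


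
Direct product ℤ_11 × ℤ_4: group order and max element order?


|ℤ_11 × ℤ_4| = 11 × 4 = 44
Max element order = lcm(11,4) = 44
Cyclic? Yes (gcd=1)

|ℤ_11×ℤ_4| = 44, max element order = 44


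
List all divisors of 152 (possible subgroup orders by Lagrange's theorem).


Lagrange's theorem: |H| divides |G|
|G| = 152
Divisors of 152: 1, 2, 4, 8, 19, 38, 76, 152

Possible subgroup orders: {1, 2, 4, 8, 19, 38, 76, 152}


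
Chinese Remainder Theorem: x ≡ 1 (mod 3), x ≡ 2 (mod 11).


m₁ = 3, m₂ = 11, gcd = 1, so CRT applies. M = m₁·m₂ = 33
Let M₁ = M/m₁ = 11, M₂ = M/m₂ = 3
Find y₁ ≡ M₁⁻¹ (mod m₁): 11⁻¹ ≡ 2 (mod 3)
Find y₂ ≡ M₂⁻¹ (mod m₂): 3⁻¹ ≡ 4 (mod 11)
x = a₁·M₁·y₁ + a₂·M₂·y₂ = 1·11·2 + 2·3·4 = 46
Reduce mod 33: x ≡ 13
Check: 13 mod 3 = 1 ✓, 13 mod 11 = 2 ✓

x ≡ 13 (mod 33)


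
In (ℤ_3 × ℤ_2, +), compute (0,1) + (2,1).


Operation: componentwise addition mod (3, 2)
(0,1) + (2,1) = ((a₁+b₁) mod 3, (a₂+b₂) mod 2) with a = (0,1), b = (2,1)

(0,1) + (2,1) = (2,0)


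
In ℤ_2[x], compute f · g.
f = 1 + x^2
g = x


Expand and collect like terms; reduce coefficients mod 2:
x^0: 1·0 = 0 ≡ 0 (mod 2)
x^1: 1·1 + 0·0 = 1 ≡ 1 (mod 2)
x^2: 0·1 + 1·0 = 0 ≡ 0 (mod 2)
x^3: 1·1 = 1 ≡ 1 (mod 2)
Result: x + x^3

f · g = x + x^3


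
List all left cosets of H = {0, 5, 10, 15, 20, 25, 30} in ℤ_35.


H = {0, 5, 10, 15, 20, 25, 30}, |H| = 7
Number of cosets = |G|/|H| = 35/7 = 5
0 + H = {0, 5, 10, 15, 20, 25, 30}
1 + H = {1, 6, 11, 16, 21, 26, 31}
2 + H = {2, 7, 12, 17, 22, 27, 32}
3 + H = {3, 8, 13, 18, 23, 28, 33}
4 + H = {4, 9, 14, 19, 24, 29, 34}

Cosets: 0+H={0,5,10,15,20,25,30}; 1+H={1,6,11,16,21,26,31}; 2+H={2,7,12,17,22,27,32}; 3+H={3,8,13,18,23,28,33}; 4+H={4,9,14,19,24,29,34}


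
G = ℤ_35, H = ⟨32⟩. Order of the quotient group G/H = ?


|⟨32⟩| = n / gcd(32, 35) = 35 / 1 = 35
H is normal (ℤ_35 is abelian).
|G/H| = |G| / |H| = 35 / 35 = 1

|G/H| = 1


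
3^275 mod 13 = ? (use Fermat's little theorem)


Fermat's little theorem: if p is prime and gcd(a,p)=1, then a^(p-1) ≡ 1 (mod p)
p = 13 is prime, gcd(3,13) = 1
Reduce exponent: 275 mod 12 = 11
So 3^275 ≡ 3^11 (mod 13)
3^11 mod 13 = 9

3^275 ≡ 9 (mod 13)


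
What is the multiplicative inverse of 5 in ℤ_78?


Use the extended Euclidean algorithm to write 1 = 5·s + 78·t; then s mod 78 is the inverse.
Euclidean algorithm:
  5 = 0·78 + 5
  78 = 15·5 + 3
  5 = 1·3 + 2
  3 = 1·2 + 1
  2 = 2·1 + 0
gcd(5,78) = 1
Back-substitution gives: 5·(-31) + 78·(2) = 1
So 5⁻¹ ≡ -31 ≡ 47 (mod 78)
Check: 5 × 47 = 235 ≡ 1 (mod 78) ✓

5⁻¹ ≡ 47 (mod 78)


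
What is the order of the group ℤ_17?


ℤ_n has n elements.

|ℤ_17| = 17


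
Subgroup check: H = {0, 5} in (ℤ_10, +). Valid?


Subgroup test for H = {0, 5} in (ℤ_10, +):
(1) 0 ∈ H? Yes
(2) Closure: for all a,b ∈ H, (a+b) mod 10 ∈ H? Yes
(3) Inverses: for all a ∈ H, -a mod 10 ∈ H? Yes

Yes, H is a subgroup of ℤ_10


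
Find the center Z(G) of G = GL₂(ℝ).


Z(G) = {g ∈ G | gx = xg for all x ∈ G}
Only scalar multiples of the identity commute with all invertible matrices

Z(GL₂(ℝ)) = {aI : a ∈ ℝ, a ≠ 0}


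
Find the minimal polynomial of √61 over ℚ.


√61 satisfies x² - 61 = 0, irreducible over ℚ since 61 is squarefree

Minimal polynomial: x² - 61


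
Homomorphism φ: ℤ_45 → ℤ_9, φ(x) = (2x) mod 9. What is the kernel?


Kernel = preimage of identity
ker(φ) = {x ∈ ℤ_45 : 2x ≡ 0 (mod 9)}. Since 9 | 45, φ is well-defined. The kernel is the cyclic subgroup ⟨9⟩ of ℤ_45 (order 5), i.e. {0, 9, 18, 27, 36}

ker(φ) = {0, 9, 18, 27, 36}


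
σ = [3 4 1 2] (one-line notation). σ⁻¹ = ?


To find σ⁻¹, swap domain and range:
σ(1) = 3 → σ⁻¹(3) = 1
σ(2) = 4 → σ⁻¹(4) = 2
σ(3) = 1 → σ⁻¹(1) = 3
σ(4) = 2 → σ⁻¹(2) = 4

σ⁻¹ = [3 4 1 2]


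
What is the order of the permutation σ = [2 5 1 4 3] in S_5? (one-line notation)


Cycle decomposition: (1 2 5 3)
Cycle lengths: 4
Order = lcm(4) = 4

ord(σ) = 4


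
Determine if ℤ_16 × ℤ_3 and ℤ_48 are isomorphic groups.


Comparing ℤ_16 × ℤ_3 and ℤ_48:
gcd(16,3) = 1, so ℤ_16 × ℤ_3 ≅ ℤ_48 (CRT)

Yes, ℤ_16 × ℤ_3 ≅ ℤ_48


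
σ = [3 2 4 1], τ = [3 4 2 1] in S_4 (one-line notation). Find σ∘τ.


σ∘τ: apply τ first, then σ
1 →τ 3 →σ 4
2 →τ 4 →σ 1
3 →τ 2 →σ 2
4 →τ 1 →σ 3

σ∘τ = [4 1 2 3]


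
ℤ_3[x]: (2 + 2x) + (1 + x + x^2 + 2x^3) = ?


Add coefficients mod 3:
x^0: 2 + 1 = 0 (mod 3)
x^1: 2 + 1 = 0 (mod 3)
x^2: 0 + 1 = 1 (mod 3)
x^3: 0 + 2 = 2 (mod 3)
Result: x^2 + 2x^3

f + g = x^2 + 2x^3


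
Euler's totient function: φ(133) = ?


Factor n: 133 = 7 × 19
φ(n) = n · ∏(1 - 1/p) over distinct primes p | n
φ(133) = 133 · (1 - 1/7) · (1 - 1/19) = 108

φ(133) = 108


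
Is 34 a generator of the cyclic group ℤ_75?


g generates ℤ_n iff gcd(g, n) = 1
gcd(34, 75) = 1
Since gcd = 1, 34 is a generator.

Yes, 34 generates ℤ_75


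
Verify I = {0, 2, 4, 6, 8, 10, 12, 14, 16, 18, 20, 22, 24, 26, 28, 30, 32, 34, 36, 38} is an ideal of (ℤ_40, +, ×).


Check ideal conditions for I = {0, 2, 4, 6, 8, 10, 12, 14, 16, 18, 20, 22, 24, 26, 28, 30, 32, 34, 36, 38} in ℤ_40:
(1) I is an additive subgroup? Yes
(2) For r ∈ ℤ_40 and a ∈ I: r·a ∈ I? Yes

Yes, I is an ideal of ℤ_40


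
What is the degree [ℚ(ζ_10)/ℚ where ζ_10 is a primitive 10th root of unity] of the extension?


[ℚ(ζ_n):ℚ] = deg Φ_n(x) = φ(n). Here φ(10) = 4

[ℚ(ζ_10)/ℚ where ζ_10 is a primitive 10th root of unity] = 4


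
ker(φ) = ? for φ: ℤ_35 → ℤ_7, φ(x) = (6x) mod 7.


Kernel = preimage of identity
ker(φ) = {x ∈ ℤ_35 : 6x ≡ 0 (mod 7)}. Since 7 | 35, φ is well-defined. The kernel is the cyclic subgroup ⟨7⟩ of ℤ_35 (order 5), i.e. {0, 7, 14, 21, 28}

ker(φ) = {0, 7, 14, 21, 28}


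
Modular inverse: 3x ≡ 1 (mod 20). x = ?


Use the extended Euclidean algorithm to write 1 = 3·s + 20·t; then s mod 20 is the inverse.
Euclidean algorithm:
  3 = 0·20 + 3
  20 = 6·3 + 2
  3 = 1·2 + 1
  2 = 2·1 + 0
gcd(3,20) = 1
Back-substitution gives: 3·(7) + 20·(-1) = 1
So 3⁻¹ ≡ 7 ≡ 7 (mod 20)
Check: 3 × 7 = 21 ≡ 1 (mod 20) ✓

3⁻¹ ≡ 7 (mod 20)


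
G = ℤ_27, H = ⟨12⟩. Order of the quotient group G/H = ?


|⟨12⟩| = n / gcd(12, 27) = 27 / 3 = 9
H is normal (ℤ_27 is abelian).
|G/H| = |G| / |H| = 27 / 9 = 3

|G/H| = 3


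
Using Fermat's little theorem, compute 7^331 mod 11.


Fermat's little theorem: if p is prime and gcd(a,p)=1, then a^(p-1) ≡ 1 (mod p)
p = 11 is prime, gcd(7,11) = 1
Reduce exponent: 331 mod 10 = 1
So 7^331 ≡ 7^1 (mod 11)
7^1 mod 11 = 7

7^331 ≡ 7 (mod 11)


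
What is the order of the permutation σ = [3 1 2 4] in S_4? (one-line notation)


Cycle decomposition: (1 3 2)
Cycle lengths: 3
Order = lcm(3) = 3

ord(σ) = 3


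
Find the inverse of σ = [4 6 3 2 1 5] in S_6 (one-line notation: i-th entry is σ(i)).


To find σ⁻¹, swap domain and range:
σ(1) = 4 → σ⁻¹(4) = 1
σ(2) = 6 → σ⁻¹(6) = 2
σ(3) = 3 → σ⁻¹(3) = 3
σ(4) = 2 → σ⁻¹(2) = 4
σ(5) = 1 → σ⁻¹(1) = 5
σ(6) = 5 → σ⁻¹(5) = 6

σ⁻¹ = [5 4 3 1 6 2]


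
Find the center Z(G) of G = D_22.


Z(G) = {g ∈ G | gx = xg for all x ∈ G}
For even n, Z(D_n) = {e, r^(n/2)}: the 180° rotation r^11 commutes with every reflection and rotation

Z(D_22) = {e, r^11}


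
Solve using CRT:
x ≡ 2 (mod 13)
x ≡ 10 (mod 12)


m₁ = 13, m₂ = 12, gcd = 1, so CRT applies. M = m₁·m₂ = 156
Let M₁ = M/m₁ = 12, M₂ = M/m₂ = 13
Find y₁ ≡ M₁⁻¹ (mod m₁): 12⁻¹ ≡ 12 (mod 13)
Find y₂ ≡ M₂⁻¹ (mod m₂): 13⁻¹ ≡ 1 (mod 12)
x = a₁·M₁·y₁ + a₂·M₂·y₂ = 2·12·12 + 10·13·1 = 418
Reduce mod 156: x ≡ 106
Check: 106 mod 13 = 2 ✓, 106 mod 12 = 10 ✓

x ≡ 106 (mod 156)


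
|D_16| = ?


|D_n| = 2n (n rotations and n reflections)
|D_16| = 2×16 = 32

|D_16| = 32


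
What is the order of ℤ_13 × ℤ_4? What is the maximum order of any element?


|ℤ_13 × ℤ_4| = 13 × 4 = 52
Max element order = lcm(13,4) = 52
Cyclic? Yes (gcd=1)

|ℤ_13×ℤ_4| = 52, max element order = 52


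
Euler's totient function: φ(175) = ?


Factor n: 175 = 5^2 × 7
φ(n) = n · ∏(1 - 1/p) over distinct primes p | n
φ(175) = 175 · (1 - 1/5) · (1 - 1/7) = 120

φ(175) = 120


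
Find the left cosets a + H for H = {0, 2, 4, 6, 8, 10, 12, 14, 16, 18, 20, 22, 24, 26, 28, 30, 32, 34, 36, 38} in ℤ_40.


H = {0, 2, 4, 6, 8, 10, 12, 14, 16, 18, 20, 22, 24, 26, 28, 30, 32, 34, 36, 38}, |H| = 20
Number of cosets = |G|/|H| = 40/20 = 2
0 + H = {0, 2, 4, 6, 8, 10, 12, 14, 16, 18, 20, 22, 24, 26, 28, 30, 32, 34, 36, 38}
1 + H = {1, 3, 5, 7, 9, 11, 13, 15, 17, 19, 21, 23, 25, 27, 29, 31, 33, 35, 37, 39}

Cosets: 0+H={0,2,4,6,8,10,12,14,16,18,20,22,24,26,28,30,32,34,36,38}; 1+H={1,3,5,7,9,11,13,15,17,19,21,23,25,27,29,31,33,35,37,39}


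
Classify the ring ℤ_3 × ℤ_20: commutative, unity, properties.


Direct product ring; commutative with unity (1,1); but (1,0)·(0,1) = (0,0) gives zero divisors, so not an integral domain
Commutative: Yes
Integral domain: No
Has unity: Yes

ℤ_3 × ℤ_20: Commutative=Yes, Unity=Yes


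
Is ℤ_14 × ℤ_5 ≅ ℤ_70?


Comparing ℤ_14 × ℤ_5 and ℤ_70:
gcd(14,5) = 1, so ℤ_14 × ℤ_5 ≅ ℤ_70 (CRT)

Yes, ℤ_14 × ℤ_5 ≅ ℤ_70


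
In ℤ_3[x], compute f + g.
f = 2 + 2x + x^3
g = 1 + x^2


Add coefficients mod 3:
x^0: 2 + 1 = 0 (mod 3)
x^1: 2 + 0 = 2 (mod 3)
x^2: 0 + 1 = 1 (mod 3)
x^3: 1 + 0 = 1 (mod 3)
Result: 2x + x^2 + x^3

f + g = 2x + x^2 + x^3


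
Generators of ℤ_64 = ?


g generates ℤ_n iff gcd(g,n) = 1
Prime factors of 64: 2
Generators are g ∈ {1,...,63} not divisible by any of these primes.
Generators: {1, 3, 5, 7, 9, 11, 13, 15, 17, 19, 21, 23, 25, 27, 29, 31, 33, 35, 37, 39, 41, 43, 45, 47, 49, 51, 53, 55, 57, 59, 61, 63}
Number of generators = φ(64) = 32

Generators of ℤ_64 = {1, 3, 5, 7, 9, 11, 13, 15, 17, 19, 21, 23, 25, 27, 29, 31, 33, 35, 37, 39, 41, 43, 45, 47, 49, 51, 53, 55, 57, 59, 61, 63}


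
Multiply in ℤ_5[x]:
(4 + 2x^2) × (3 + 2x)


Expand and collect like terms; reduce coefficients mod 5:
x^0: 4·3 = 12 ≡ 2 (mod 5)
x^1: 4·2 + 0·3 = 8 ≡ 3 (mod 5)
x^2: 0·2 + 2·3 = 6 ≡ 1 (mod 5)
x^3: 2·2 = 4 ≡ 4 (mod 5)
Result: 2 + 3x + x^2 + 4x^3

f · g = 2 + 3x + x^2 + 4x^3


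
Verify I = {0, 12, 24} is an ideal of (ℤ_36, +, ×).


Check ideal conditions for I = {0, 12, 24} in ℤ_36:
(1) I is an additive subgroup? Yes
(2) For r ∈ ℤ_36 and a ∈ I: r·a ∈ I? Yes

Yes, I is an ideal of ℤ_36


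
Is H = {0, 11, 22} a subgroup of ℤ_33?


Subgroup test for H = {0, 11, 22} in (ℤ_33, +):
(1) 0 ∈ H? Yes
(2) Closure: for all a,b ∈ H, (a+b) mod 33 ∈ H? Yes
(3) Inverses: for all a ∈ H, -a mod 33 ∈ H? Yes

Yes, H is a subgroup of ℤ_33


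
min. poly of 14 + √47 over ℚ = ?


Let α = 14 + √47. Then α - 14 = √47, so (α - 14)² = 47, giving α² - 28α + 149 = 0. Degree 2 and α ∉ ℚ, so this is the minimal polynomial.

Minimal polynomial: x² - 28x + 149


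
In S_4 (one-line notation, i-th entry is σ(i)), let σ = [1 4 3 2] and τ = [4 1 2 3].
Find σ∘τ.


σ∘τ: apply τ first, then σ
1 →τ 4 →σ 2
2 →τ 1 →σ 1
3 →τ 2 →σ 4
4 →τ 3 →σ 3

σ∘τ = [2 1 4 3]


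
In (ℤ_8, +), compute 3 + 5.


Operation: addition mod 8
3 + 5 = (a + b) mod 8 with a = 3, b = 5

3 + 5 = 0


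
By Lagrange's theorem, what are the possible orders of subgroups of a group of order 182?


Lagrange's theorem: |H| divides |G|
|G| = 182
Divisors of 182: 1, 2, 7, 13, 14, 26, 91, 182

Possible subgroup orders: {1, 2, 7, 13, 14, 26, 91, 182}


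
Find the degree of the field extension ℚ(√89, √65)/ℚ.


[ℚ(√89,√65):ℚ] = [ℚ(√89,√65):ℚ(√89)]·[ℚ(√89):ℚ] = 2·2 = 4

[ℚ(√89, √65)/ℚ] = 4


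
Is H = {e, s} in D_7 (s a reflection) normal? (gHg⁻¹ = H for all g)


H = {e, s} in D_7 (s a reflection)
r·s·r⁻¹ = sr⁻² ≠ s for n ≥ 3, so {e, s} is not closed under conjugation

No, not a normal subgroup


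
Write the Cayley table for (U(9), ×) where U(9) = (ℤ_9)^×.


Elements: {1, 2, 4, 5, 7, 8}
Operation: multiplication mod 9
Entry (a, b) = (a × b) mod 9

Cayley table:
  | 1 | 2 | 4 | 5 | 7 | 8
1 | 1 | 2 | 4 | 5 | 7 | 8
2 | 2 | 4 | 8 | 1 | 5 | 7
4 | 4 | 8 | 7 | 2 | 1 | 5
5 | 5 | 1 | 2 | 7 | 8 | 4
7 | 7 | 5 | 1 | 8 | 4 | 2
8 | 8 | 7 | 5 | 4 | 2 | 1


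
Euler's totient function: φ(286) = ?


Factor n: 286 = 2 × 11 × 13
φ(n) = n · ∏(1 - 1/p) over distinct primes p | n
φ(286) = 286 · (1 - 1/2) · (1 - 1/11) · (1 - 1/13) = 120

φ(286) = 120


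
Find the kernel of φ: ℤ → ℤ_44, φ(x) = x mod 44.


Kernel = preimage of identity
ker(φ) = {x ∈ ℤ : x ≡ 0 (mod 44)} = 44ℤ = {0, ±44, ±88, ...}

ker(φ) = 44ℤ


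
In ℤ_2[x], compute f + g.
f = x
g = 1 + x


Add coefficients mod 2:
x^0: 0 + 1 = 1 (mod 2)
x^1: 1 + 1 = 0 (mod 2)
Result: 1

f + g = 1


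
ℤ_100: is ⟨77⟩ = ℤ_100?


g generates ℤ_n iff gcd(g, n) = 1
gcd(77, 100) = 1
Since gcd = 1, 77 is a generator.

Yes, 77 generates ℤ_100


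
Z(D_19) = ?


Z(G) = {g ∈ G | gx = xg for all x ∈ G}
For odd n, Z(D_n) = {e}: no nontrivial rotation commutes with all reflections

Z(D_19) = {e}


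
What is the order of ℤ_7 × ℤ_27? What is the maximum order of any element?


|ℤ_7 × ℤ_27| = 7 × 27 = 189
Max element order = lcm(7,27) = 189
Cyclic? Yes (gcd=1)

|ℤ_7×ℤ_27| = 189, max element order = 189


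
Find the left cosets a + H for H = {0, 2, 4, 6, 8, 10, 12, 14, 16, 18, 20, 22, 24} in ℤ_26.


H = {0, 2, 4, 6, 8, 10, 12, 14, 16, 18, 20, 22, 24}, |H| = 13
Number of cosets = |G|/|H| = 26/13 = 2
0 + H = {0, 2, 4, 6, 8, 10, 12, 14, 16, 18, 20, 22, 24}
1 + H = {1, 3, 5, 7, 9, 11, 13, 15, 17, 19, 21, 23, 25}

Cosets: 0+H={0,2,4,6,8,10,12,14,16,18,20,22,24}; 1+H={1,3,5,7,9,11,13,15,17,19,21,23,25}


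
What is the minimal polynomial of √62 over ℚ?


√62 satisfies x² - 62 = 0, irreducible over ℚ since 62 is squarefree

Minimal polynomial: x² - 62


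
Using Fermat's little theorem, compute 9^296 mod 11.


Fermat's little theorem: if p is prime and gcd(a,p)=1, then a^(p-1) ≡ 1 (mod p)
p = 11 is prime, gcd(9,11) = 1
Reduce exponent: 296 mod 10 = 6
So 9^296 ≡ 9^6 (mod 11)
9^6 mod 11 = 9

9^296 ≡ 9 (mod 11)


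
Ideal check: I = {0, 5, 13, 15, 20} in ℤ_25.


Check ideal conditions for I = {0, 5, 13, 15, 20} in ℤ_25:
(1) I is an additive subgroup? No
(2) For r ∈ ℤ_25 and a ∈ I: r·a ∈ I? No  [counterexample: r=2, a=5, r·a mod 25 = 10 ∉ I]

No, I is not an ideal of ℤ_25


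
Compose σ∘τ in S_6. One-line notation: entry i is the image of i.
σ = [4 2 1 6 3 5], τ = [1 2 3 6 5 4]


σ∘τ: apply τ first, then σ
1 →τ 1 →σ 4
2 →τ 2 →σ 2
3 →τ 3 →σ 1
4 →τ 6 →σ 5
5 →τ 5 →σ 3
6 →τ 4 →σ 6

σ∘τ = [4 2 1 5 3 6]


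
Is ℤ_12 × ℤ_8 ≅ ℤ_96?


Comparing ℤ_12 × ℤ_8 and ℤ_96:
gcd(12,8) = 4 ≠ 1. Max element order in ℤ_12×ℤ_8 is lcm(12,8) = 24 < 96, so it has no element of order 96

No, ℤ_12 × ℤ_8 ≇ ℤ_96


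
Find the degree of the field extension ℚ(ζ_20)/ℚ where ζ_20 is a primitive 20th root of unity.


[ℚ(ζ_n):ℚ] = deg Φ_n(x) = φ(n). Here φ(20) = 8

[ℚ(ζ_20)/ℚ where ζ_20 is a primitive 20th root of unity] = 8


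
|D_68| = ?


|D_n| = 2n (n rotations and n reflections)
|D_68| = 2×68 = 136

|D_68| = 136


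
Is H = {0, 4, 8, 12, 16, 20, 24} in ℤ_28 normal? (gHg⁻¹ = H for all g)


H = {0, 4, 8, 12, 16, 20, 24} in ℤ_28
ℤ_28 is abelian; every subgroup of an abelian group is normal

Yes, normal subgroup


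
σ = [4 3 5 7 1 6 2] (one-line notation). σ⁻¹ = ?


To find σ⁻¹, swap domain and range:
σ(1) = 4 → σ⁻¹(4) = 1
σ(2) = 3 → σ⁻¹(3) = 2
σ(3) = 5 → σ⁻¹(5) = 3
σ(4) = 7 → σ⁻¹(7) = 4
σ(5) = 1 → σ⁻¹(1) = 5
σ(6) = 6 → σ⁻¹(6) = 6
σ(7) = 2 → σ⁻¹(2) = 7

σ⁻¹ = [5 7 2 1 3 6 4]


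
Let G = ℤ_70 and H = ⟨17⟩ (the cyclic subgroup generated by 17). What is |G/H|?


|⟨17⟩| = n / gcd(17, 70) = 70 / 1 = 70
H is normal (ℤ_70 is abelian).
|G/H| = |G| / |H| = 70 / 70 = 1

|G/H| = 1


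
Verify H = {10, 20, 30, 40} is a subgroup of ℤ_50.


Subgroup test for H = {10, 20, 30, 40} in (ℤ_50, +):
(1) 0 ∈ H? No
(2) Closure: for all a,b ∈ H, (a+b) mod 50 ∈ H? No  [counterexample: 10 + 40 = 0 ∉ H]
(3) Inverses: for all a ∈ H, -a mod 50 ∈ H? Yes

No, H is not a subgroup of ℤ_50


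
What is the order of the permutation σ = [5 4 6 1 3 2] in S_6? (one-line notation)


Cycle decomposition: (1 5 3 6 2 4)
Cycle lengths: 6
Order = lcm(6) = 6

ord(σ) = 6


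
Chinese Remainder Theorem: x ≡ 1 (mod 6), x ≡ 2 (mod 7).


m₁ = 6, m₂ = 7, gcd = 1, so CRT applies. M = m₁·m₂ = 42
Let M₁ = M/m₁ = 7, M₂ = M/m₂ = 6
Find y₁ ≡ M₁⁻¹ (mod m₁): 7⁻¹ ≡ 1 (mod 6)
Find y₂ ≡ M₂⁻¹ (mod m₂): 6⁻¹ ≡ 6 (mod 7)
x = a₁·M₁·y₁ + a₂·M₂·y₂ = 1·7·1 + 2·6·6 = 79
Reduce mod 42: x ≡ 37
Check: 37 mod 6 = 1 ✓, 37 mod 7 = 2 ✓

x ≡ 37 (mod 42)
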